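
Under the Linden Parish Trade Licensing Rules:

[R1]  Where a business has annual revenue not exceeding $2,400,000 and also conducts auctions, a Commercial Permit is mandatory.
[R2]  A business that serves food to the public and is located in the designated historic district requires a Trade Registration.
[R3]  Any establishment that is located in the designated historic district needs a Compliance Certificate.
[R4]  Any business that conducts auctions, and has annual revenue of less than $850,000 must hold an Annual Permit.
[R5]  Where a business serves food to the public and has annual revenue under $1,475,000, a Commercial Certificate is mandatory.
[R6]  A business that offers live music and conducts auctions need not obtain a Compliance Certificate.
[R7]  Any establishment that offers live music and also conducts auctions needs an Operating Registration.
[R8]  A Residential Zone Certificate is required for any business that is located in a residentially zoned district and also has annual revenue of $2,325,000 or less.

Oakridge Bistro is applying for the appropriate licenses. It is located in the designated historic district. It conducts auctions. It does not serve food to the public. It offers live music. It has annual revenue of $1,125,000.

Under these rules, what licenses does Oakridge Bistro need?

Commercial Permit, Operating Registration

[R1] revenue $1,125,000 ≤ $2,400,000; conducts auctions → Commercial Permit required.
[R2] does not serve food to the public; is located in the designated historic district → Trade Registration not required.
[R3] is located in the designated historic district → Compliance Certificate required.
[R4] conducts auctions; revenue $1,125,000 ≥ $850,000 → Annual Permit not required.
[R5] does not serve food to the public; revenue $1,125,000 < $1,475,000 → Commercial Certificate not required.
[R6] offers live music; conducts auctions → exempt from Compliance Certificate.
[R7] offers live music; conducts auctions → Operating Registration required.
[R8] is located in the designated historic district (not: is located in a residentially zoned district); revenue $1,125,000 ≤ $2,325,000 → Residential Zone Certificate not required.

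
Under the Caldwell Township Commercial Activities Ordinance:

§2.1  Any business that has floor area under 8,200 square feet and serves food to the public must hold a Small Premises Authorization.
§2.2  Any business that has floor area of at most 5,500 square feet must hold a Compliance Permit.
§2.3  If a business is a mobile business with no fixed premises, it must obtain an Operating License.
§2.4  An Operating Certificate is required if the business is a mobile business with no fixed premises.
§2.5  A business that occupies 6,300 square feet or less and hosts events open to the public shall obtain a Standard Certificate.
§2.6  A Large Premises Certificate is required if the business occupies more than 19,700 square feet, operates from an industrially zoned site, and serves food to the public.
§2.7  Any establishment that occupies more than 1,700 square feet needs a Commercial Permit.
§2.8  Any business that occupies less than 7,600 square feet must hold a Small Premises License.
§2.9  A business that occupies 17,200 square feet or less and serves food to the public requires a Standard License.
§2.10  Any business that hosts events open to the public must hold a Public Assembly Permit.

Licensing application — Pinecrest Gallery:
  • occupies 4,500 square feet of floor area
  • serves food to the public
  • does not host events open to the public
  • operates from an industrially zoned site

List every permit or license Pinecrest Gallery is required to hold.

§2.1 floor area 4,500 square feet < 8,200 square feet; serves food to the public → Small Premises Authorization required.
§2.2 floor area 4,500 square feet ≤ 5,500 square feet → Compliance Permit required.
§2.3 operates from an industrially zoned site (not: is a mobile business with no fixed premises) → Operating License not required.
§2.4 operates from an industrially zoned site (not: is a mobile business with no fixed premises) → Operating Certificate not required.
§2.5 floor area 4,500 square feet ≤ 6,300 square feet; does not host events open to the public → Standard Certificate not required.
§2.6 floor area 4,500 square feet ≤ 19,700 square feet; operates from an industrially zoned site; serves food to the public → Large Premises Certificate not required.
§2.7 floor area 4,500 square feet > 1,700 square feet → Commercial Permit required.
§2.8 floor area 4,500 square feet < 7,600 square feet → Small Premises License required.
§2.9 floor area 4,500 square feet ≤ 17,200 square feet; serves food to the public → Standard License required.
§2.10 does not host events open to the public → Public Assembly Permit not required.

Commercial Permit, Compliance Permit, Small Premises Authorization, Small Premises License, Standard License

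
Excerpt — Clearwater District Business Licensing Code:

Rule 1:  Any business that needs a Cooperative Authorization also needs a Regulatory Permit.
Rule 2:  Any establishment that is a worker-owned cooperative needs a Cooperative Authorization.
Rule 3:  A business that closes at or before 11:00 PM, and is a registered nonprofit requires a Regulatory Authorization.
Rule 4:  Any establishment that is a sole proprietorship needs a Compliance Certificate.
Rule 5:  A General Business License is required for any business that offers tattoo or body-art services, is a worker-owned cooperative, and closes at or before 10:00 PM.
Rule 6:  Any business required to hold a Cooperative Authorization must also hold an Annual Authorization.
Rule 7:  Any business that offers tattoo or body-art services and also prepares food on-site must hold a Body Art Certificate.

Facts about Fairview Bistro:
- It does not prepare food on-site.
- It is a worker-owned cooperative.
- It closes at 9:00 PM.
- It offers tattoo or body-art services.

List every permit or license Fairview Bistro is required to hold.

Rule 1: Cooperative Authorization is required → Regulatory Permit also required.
Rule 2: is a worker-owned cooperative → Cooperative Authorization required.
Rule 3: closes 9:00 PM, at/before 11:00 PM; is a worker-owned cooperative (not: is a registered nonprofit) → Regulatory Authorization not required.
Rule 4: is a worker-owned cooperative (not: is a sole proprietorship) → Compliance Certificate not required.
Rule 5: offers tattoo or body-art services; is a worker-owned cooperative; closes 9:00 PM, at/before 10:00 PM → General Business License required.
Rule 6: Cooperative Authorization is required → Annual Authorization also required.
Rule 7: offers tattoo or body-art services; does not prepare food on-site → Body Art Certificate not required.

Annual Authorization, Cooperative Authorization, General Business License, Regulatory Permit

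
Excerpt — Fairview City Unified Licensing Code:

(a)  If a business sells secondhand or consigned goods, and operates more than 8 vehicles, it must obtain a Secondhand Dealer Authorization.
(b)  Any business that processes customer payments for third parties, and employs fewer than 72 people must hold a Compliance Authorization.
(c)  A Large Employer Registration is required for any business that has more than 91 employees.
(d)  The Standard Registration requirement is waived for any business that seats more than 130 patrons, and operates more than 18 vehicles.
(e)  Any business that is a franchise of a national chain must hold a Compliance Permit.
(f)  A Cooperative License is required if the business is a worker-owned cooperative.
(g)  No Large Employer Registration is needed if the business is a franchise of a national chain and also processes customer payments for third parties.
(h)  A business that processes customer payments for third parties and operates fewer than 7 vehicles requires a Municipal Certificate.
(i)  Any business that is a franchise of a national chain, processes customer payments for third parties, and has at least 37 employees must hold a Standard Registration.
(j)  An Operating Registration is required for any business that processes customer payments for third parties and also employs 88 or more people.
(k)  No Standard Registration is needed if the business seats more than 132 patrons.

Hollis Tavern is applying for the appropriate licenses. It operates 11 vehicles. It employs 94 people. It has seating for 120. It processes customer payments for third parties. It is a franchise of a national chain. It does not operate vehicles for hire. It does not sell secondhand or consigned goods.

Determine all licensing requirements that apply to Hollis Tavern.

Compliance Permit, Operating Registration, Standard Registration

(a) does not sell secondhand or consigned goods; vehicles 11 > 8 → Secondhand Dealer Authorization not required.
(b) processes customer payments for third parties; employees 94 ≥ 72 → Compliance Authorization not required.
(c) employees 94 > 91 → Large Employer Registration required.
(d) seating 120 ≤ 130; vehicles 11 ≤ 18 → Standard Registration exemption does not apply.
(e) is a franchise of a national chain → Compliance Permit required.
(f) is a franchise of a national chain (not: is a worker-owned cooperative) → Cooperative License not required.
(g) is a franchise of a national chain; processes customer payments for third parties → exempt from Large Employer Registration.
(h) processes customer payments for third parties; vehicles 11 ≥ 7 → Municipal Certificate not required.
(i) is a franchise of a national chain; processes customer payments for third parties; employees 94 ≥ 37 → Standard Registration required.
(j) processes customer payments for third parties; employees 94 ≥ 88 → Operating Registration required.
(k) seating 120 ≤ 132 → Standard Registration exemption does not apply.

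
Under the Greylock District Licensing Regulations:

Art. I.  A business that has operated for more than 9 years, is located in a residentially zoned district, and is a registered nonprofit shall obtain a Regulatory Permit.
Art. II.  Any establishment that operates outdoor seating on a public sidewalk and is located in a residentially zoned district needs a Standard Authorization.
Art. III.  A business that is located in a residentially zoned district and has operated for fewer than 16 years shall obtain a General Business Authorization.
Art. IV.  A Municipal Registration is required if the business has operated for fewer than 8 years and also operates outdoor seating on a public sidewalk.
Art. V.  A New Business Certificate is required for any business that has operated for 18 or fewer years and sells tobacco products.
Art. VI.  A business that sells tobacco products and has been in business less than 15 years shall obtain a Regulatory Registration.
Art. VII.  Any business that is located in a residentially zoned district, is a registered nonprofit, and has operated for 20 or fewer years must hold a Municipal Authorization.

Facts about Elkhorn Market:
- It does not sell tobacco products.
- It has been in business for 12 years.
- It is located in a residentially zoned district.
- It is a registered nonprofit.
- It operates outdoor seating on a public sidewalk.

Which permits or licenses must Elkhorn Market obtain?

Art. I. years in business 12 > 9; is located in a residentially zoned district; is a registered nonprofit → Regulatory Permit required.
Art. II. operates outdoor seating on a public sidewalk; is located in a residentially zoned district → Standard Authorization required.
Art. III. is located in a residentially zoned district; years in business 12 < 16 → General Business Authorization required.
Art. IV. years in business 12 ≥ 8; operates outdoor seating on a public sidewalk → Municipal Registration not required.
Art. V. years in business 12 ≤ 18; does not sell tobacco products → New Business Certificate not required.
Art. VI. does not sell tobacco products; years in business 12 < 15 → Regulatory Registration not required.
Art. VII. is located in a residentially zoned district; is a registered nonprofit; years in business 12 ≤ 20 → Municipal Authorization required.

General Business Authorization, Municipal Authorization, Regulatory Permit, Standard Authorization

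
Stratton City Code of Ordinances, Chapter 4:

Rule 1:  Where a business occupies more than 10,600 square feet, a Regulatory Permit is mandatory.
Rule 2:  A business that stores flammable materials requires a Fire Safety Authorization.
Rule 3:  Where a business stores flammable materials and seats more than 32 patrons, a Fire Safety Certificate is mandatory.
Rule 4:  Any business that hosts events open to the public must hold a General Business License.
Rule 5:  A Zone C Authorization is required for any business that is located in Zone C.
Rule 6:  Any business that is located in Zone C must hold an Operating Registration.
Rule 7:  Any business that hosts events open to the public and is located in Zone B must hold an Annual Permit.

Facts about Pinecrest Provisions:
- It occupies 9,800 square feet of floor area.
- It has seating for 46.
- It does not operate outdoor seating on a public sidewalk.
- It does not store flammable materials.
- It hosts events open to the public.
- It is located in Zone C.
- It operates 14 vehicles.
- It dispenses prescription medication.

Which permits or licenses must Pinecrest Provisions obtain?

Rule 1: floor area 9,800 square feet ≤ 10,600 square feet → Regulatory Permit not required.
Rule 2: does not store flammable materials → Fire Safety Authorization not required.
Rule 3: does not store flammable materials; seating 46 > 32 → Fire Safety Certificate not required.
Rule 4: hosts events open to the public → General Business License required.
Rule 5: is located in Zone C → Zone C Authorization required.
Rule 6: is located in Zone C → Operating Registration required.
Rule 7: hosts events open to the public; is located in Zone C (not: is located in Zone B) → Annual Permit not required.

General Business License, Operating Registration, Zone C Authorization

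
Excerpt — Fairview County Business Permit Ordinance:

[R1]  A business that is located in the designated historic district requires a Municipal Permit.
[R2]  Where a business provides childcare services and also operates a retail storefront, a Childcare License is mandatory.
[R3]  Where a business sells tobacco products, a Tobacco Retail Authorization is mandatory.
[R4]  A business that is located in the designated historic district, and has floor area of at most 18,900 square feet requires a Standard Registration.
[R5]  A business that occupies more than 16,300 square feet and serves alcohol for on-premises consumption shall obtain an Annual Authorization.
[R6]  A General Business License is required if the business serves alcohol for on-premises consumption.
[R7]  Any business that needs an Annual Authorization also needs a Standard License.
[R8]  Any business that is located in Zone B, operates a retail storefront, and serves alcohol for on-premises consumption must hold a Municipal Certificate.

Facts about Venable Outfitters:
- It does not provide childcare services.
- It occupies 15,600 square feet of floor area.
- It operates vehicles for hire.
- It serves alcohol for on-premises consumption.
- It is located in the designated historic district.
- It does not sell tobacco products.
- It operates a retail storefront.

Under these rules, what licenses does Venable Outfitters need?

General Business License, Municipal Permit, Standard Registration

[R1] is located in the designated historic district → Municipal Permit required.
[R2] does not provide childcare services; operates a retail storefront → Childcare License not required.
[R3] does not sell tobacco products → Tobacco Retail Authorization not required.
[R4] is located in the designated historic district; floor area 15,600 square feet ≤ 18,900 square feet → Standard Registration required.
[R5] floor area 15,600 square feet ≤ 16,300 square feet; serves alcohol for on-premises consumption → Annual Authorization not required.
[R6] serves alcohol for on-premises consumption → General Business License required.
[R7] Annual Authorization is not required → no effect.
[R8] is located in the designated historic district (not: is located in Zone B); operates a retail storefront; serves alcohol for on-premises consumption → Municipal Certificate not required.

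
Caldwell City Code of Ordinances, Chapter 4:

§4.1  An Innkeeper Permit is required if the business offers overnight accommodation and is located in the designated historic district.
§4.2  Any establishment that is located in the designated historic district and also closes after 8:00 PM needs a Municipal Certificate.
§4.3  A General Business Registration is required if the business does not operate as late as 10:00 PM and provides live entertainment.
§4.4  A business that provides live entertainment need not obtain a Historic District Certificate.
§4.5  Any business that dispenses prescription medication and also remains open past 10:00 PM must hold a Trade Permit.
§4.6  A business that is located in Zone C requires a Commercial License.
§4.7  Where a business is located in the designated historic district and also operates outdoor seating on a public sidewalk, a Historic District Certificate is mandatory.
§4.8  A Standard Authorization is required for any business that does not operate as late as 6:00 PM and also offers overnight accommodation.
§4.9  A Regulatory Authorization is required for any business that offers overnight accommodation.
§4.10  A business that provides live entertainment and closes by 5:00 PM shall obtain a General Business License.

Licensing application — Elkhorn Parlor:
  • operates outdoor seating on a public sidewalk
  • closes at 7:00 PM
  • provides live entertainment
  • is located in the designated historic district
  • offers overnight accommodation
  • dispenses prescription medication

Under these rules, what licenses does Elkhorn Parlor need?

§4.1 offers overnight accommodation; is located in the designated historic district → Innkeeper Permit required.
§4.2 is located in the designated historic district; closes 7:00 PM, at/before 8:00 PM → Municipal Certificate not required.
§4.3 closes 7:00 PM, at/before 10:00 PM; provides live entertainment → General Business Registration required.
§4.4 provides live entertainment → exempt from Historic District Certificate.
§4.5 dispenses prescription medication; closes 7:00 PM, at/before 10:00 PM → Trade Permit not required.
§4.6 is located in the designated historic district (not: is located in Zone C) → Commercial License not required.
§4.7 is located in the designated historic district; operates outdoor seating on a public sidewalk → Historic District Certificate required.
§4.8 closes 7:00 PM, after 6:00 PM; offers overnight accommodation → Standard Authorization not required.
§4.9 offers overnight accommodation → Regulatory Authorization required.
§4.10 provides live entertainment; closes 7:00 PM, after 5:00 PM → General Business License not required.

General Business Registration, Innkeeper Permit, Regulatory Authorization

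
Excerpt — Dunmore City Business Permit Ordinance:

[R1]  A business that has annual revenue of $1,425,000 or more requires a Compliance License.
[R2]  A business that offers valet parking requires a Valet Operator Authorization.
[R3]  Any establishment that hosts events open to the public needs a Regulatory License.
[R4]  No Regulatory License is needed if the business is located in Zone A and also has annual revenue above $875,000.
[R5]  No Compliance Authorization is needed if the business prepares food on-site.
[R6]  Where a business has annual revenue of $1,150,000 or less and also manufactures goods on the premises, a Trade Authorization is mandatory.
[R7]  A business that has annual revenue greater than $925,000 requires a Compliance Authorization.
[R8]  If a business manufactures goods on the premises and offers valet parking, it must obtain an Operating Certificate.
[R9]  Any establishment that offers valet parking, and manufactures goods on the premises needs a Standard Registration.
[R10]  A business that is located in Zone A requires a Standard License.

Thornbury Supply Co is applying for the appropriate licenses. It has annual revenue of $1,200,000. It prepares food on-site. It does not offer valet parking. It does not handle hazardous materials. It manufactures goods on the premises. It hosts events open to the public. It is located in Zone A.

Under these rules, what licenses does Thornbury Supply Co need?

[R1] revenue $1,200,000 < $1,425,000 → Compliance License not required.
[R2] does not offer valet parking → Valet Operator Authorization not required.
[R3] hosts events open to the public → Regulatory License required.
[R4] is located in Zone A; revenue $1,200,000 > $875,000 → exempt from Regulatory License.
[R5] prepares food on-site → exempt from Compliance Authorization.
[R6] revenue $1,200,000 > $1,150,000; manufactures goods on the premises → Trade Authorization not required.
[R7] revenue $1,200,000 > $925,000 → Compliance Authorization required.
[R8] manufactures goods on the premises; does not offer valet parking → Operating Certificate not required.
[R9] does not offer valet parking; manufactures goods on the premises → Standard Registration not required.
[R10] is located in Zone A → Standard License required.

Standard License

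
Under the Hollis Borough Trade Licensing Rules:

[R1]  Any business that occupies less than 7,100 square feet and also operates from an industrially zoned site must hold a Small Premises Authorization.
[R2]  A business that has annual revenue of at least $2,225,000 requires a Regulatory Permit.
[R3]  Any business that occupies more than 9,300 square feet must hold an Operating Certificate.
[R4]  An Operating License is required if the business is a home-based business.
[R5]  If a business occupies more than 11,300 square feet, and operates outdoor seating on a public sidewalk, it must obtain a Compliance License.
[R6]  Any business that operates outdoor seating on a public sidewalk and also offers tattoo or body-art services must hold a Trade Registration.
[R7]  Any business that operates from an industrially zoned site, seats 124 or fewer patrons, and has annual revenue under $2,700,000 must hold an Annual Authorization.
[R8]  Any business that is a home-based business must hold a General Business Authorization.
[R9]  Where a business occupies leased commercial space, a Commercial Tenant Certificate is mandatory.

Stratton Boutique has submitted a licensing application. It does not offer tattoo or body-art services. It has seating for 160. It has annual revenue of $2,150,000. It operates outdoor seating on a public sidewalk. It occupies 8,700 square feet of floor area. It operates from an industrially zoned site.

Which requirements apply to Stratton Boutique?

None

[R1] floor area 8,700 square feet ≥ 7,100 square feet; operates from an industrially zoned site → Small Premises Authorization not required.
[R2] revenue $2,150,000 < $2,225,000 → Regulatory Permit not required.
[R3] floor area 8,700 square feet ≤ 9,300 square feet → Operating Certificate not required.
[R4] operates from an industrially zoned site (not: is a home-based business) → Operating License not required.
[R5] floor area 8,700 square feet ≤ 11,300 square feet; operates outdoor seating on a public sidewalk → Compliance License not required.
[R6] operates outdoor seating on a public sidewalk; does not offer tattoo or body-art services → Trade Registration not required.
[R7] operates from an industrially zoned site; seating 160 > 124; revenue $2,150,000 < $2,700,000 → Annual Authorization not required.
[R8] operates from an industrially zoned site (not: is a home-based business) → General Business Authorization not required.
[R9] operates from an industrially zoned site (not: occupies leased commercial space) → Commercial Tenant Certificate not required.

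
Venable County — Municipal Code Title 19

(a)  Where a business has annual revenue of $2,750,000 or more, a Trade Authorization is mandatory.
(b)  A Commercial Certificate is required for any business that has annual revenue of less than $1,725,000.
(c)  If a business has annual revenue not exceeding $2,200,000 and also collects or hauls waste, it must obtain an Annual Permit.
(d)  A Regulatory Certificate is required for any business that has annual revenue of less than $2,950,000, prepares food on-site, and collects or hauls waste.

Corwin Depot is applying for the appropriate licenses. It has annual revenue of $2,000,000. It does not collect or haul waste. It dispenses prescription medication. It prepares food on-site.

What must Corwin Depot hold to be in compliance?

None

(a) revenue $2,000,000 < $2,750,000 → Trade Authorization not required.
(b) revenue $2,000,000 ≥ $1,725,000 → Commercial Certificate not required.
(c) revenue $2,000,000 ≤ $2,200,000; does not collect or haul waste → Annual Permit not required.
(d) revenue $2,000,000 < $2,950,000; prepares food on-site; does not collect or haul waste → Regulatory Certificate not required.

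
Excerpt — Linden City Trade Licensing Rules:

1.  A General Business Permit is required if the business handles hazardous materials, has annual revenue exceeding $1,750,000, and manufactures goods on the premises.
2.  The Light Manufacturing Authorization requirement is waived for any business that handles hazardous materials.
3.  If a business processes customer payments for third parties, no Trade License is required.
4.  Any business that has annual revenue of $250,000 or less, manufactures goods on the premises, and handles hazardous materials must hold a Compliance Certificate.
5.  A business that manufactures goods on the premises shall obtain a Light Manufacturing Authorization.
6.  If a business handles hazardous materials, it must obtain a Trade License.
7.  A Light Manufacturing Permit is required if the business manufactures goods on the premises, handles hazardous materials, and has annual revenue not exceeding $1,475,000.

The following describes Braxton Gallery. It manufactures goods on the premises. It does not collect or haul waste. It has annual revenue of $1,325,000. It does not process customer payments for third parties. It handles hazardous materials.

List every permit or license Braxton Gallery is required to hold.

1. handles hazardous materials; revenue $1,325,000 ≤ $1,750,000; manufactures goods on the premises → General Business Permit not required.
2. handles hazardous materials → exempt from Light Manufacturing Authorization.
3. does not process customer payments for third parties → Trade License exemption does not apply.
4. revenue $1,325,000 > $250,000; manufactures goods on the premises; handles hazardous materials → Compliance Certificate not required.
5. manufactures goods on the premises → Light Manufacturing Authorization required.
6. handles hazardous materials → Trade License required.
7. manufactures goods on the premises; handles hazardous materials; revenue $1,325,000 ≤ $1,475,000 → Light Manufacturing Permit required.

Light Manufacturing Permit, Trade License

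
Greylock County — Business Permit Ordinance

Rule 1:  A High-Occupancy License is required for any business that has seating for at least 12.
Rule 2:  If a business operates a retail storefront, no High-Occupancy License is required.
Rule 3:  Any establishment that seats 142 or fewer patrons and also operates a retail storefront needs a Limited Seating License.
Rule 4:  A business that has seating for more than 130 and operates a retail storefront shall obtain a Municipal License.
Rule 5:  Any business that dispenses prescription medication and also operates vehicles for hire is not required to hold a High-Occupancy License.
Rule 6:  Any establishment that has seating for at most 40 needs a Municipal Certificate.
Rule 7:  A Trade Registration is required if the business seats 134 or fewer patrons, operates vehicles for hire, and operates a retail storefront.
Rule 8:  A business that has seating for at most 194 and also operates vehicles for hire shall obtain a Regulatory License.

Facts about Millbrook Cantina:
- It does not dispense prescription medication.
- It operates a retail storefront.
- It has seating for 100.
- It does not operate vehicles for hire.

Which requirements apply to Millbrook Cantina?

Rule 1: seating 100 ≥ 12 → High-Occupancy License required.
Rule 2: operates a retail storefront → exempt from High-Occupancy License.
Rule 3: seating 100 ≤ 142; operates a retail storefront → Limited Seating License required.
Rule 4: seating 100 ≤ 130; operates a retail storefront → Municipal License not required.
Rule 5: does not dispense prescription medication; does not operate vehicles for hire → High-Occupancy License exemption does not apply.
Rule 6: seating 100 > 40 → Municipal Certificate not required.
Rule 7: seating 100 ≤ 134; does not operate vehicles for hire; operates a retail storefront → Trade Registration not required.
Rule 8: seating 100 ≤ 194; does not operate vehicles for hire → Regulatory License not required.

Limited Seating License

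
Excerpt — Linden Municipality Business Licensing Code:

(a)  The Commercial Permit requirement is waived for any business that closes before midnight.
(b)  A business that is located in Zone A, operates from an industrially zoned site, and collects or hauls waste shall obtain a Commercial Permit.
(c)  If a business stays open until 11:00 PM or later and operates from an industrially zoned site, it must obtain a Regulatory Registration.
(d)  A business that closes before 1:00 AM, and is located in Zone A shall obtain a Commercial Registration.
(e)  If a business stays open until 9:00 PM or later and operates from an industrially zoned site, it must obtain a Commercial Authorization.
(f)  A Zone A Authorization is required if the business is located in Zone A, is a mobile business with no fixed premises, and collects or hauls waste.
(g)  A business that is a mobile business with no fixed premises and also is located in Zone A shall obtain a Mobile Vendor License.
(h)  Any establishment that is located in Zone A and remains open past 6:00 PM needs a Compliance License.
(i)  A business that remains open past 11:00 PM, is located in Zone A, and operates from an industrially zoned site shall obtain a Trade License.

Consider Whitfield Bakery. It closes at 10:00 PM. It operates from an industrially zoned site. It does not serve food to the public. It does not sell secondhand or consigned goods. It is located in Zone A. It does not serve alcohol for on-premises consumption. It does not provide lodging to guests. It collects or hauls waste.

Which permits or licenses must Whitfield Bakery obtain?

(a) closes 10:00 PM, at/before midnight → exempt from Commercial Permit.
(b) is located in Zone A; operates from an industrially zoned site; collects or hauls waste → Commercial Permit required.
(c) closes 10:00 PM, at/before 11:00 PM; operates from an industrially zoned site → Regulatory Registration not required.
(d) closes 10:00 PM, at/before 1:00 AM; is located in Zone A → Commercial Registration required.
(e) closes 10:00 PM, after 9:00 PM; operates from an industrially zoned site → Commercial Authorization required.
(f) is located in Zone A; operates from an industrially zoned site (not: is a mobile business with no fixed premises); collects or hauls waste → Zone A Authorization not required.
(g) operates from an industrially zoned site (not: is a mobile business with no fixed premises); is located in Zone A → Mobile Vendor License not required.
(h) is located in Zone A; closes 10:00 PM, after 6:00 PM → Compliance License required.
(i) closes 10:00 PM, at/before 11:00 PM; is located in Zone A; operates from an industrially zoned site → Trade License not required.

Commercial Authorization, Commercial Registration, Compliance License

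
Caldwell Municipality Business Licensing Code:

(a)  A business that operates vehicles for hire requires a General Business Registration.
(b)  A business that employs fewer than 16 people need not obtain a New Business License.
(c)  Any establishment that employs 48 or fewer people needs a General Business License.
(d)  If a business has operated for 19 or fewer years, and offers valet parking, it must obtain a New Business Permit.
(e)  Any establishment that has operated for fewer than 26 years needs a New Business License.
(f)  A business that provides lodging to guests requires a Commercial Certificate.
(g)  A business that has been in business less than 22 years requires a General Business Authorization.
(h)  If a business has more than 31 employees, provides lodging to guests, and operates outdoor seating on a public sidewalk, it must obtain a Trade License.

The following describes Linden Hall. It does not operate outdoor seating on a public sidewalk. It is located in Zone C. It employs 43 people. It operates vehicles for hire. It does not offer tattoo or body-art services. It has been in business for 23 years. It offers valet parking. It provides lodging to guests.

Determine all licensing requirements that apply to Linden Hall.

Commercial Certificate, General Business License, General Business Registration, New Business License

(a) operates vehicles for hire → General Business Registration required.
(b) employees 43 ≥ 16 → New Business License exemption does not apply.
(c) employees 43 ≤ 48 → General Business License required.
(d) years in business 23 > 19; offers valet parking → New Business Permit not required.
(e) years in business 23 < 26 → New Business License required.
(f) provides lodging to guests → Commercial Certificate required.
(g) years in business 23 ≥ 22 → General Business Authorization not required.
(h) employees 43 > 31; provides lodging to guests; does not operate outdoor seating on a public sidewalk → Trade License not required.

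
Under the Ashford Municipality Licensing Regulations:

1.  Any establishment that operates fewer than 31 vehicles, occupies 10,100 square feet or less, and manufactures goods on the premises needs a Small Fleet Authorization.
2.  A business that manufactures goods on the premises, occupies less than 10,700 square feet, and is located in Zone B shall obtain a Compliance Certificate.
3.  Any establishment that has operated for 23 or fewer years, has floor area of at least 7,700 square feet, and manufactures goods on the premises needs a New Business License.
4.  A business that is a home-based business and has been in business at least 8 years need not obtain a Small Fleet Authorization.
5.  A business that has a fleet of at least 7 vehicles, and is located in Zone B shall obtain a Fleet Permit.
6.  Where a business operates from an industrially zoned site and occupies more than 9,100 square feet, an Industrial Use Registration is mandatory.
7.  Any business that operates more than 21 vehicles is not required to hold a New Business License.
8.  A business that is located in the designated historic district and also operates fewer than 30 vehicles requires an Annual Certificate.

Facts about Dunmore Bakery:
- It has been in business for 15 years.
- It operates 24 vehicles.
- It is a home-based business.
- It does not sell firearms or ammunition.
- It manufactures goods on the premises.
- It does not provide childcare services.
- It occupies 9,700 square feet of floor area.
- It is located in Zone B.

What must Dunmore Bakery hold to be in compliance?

1. vehicles 24 < 31; floor area 9,700 square feet ≤ 10,100 square feet; manufactures goods on the premises → Small Fleet Authorization required.
2. manufactures goods on the premises; floor area 9,700 square feet < 10,700 square feet; is located in Zone B → Compliance Certificate required.
3. years in business 15 ≤ 23; floor area 9,700 square feet ≥ 7,700 square feet; manufactures goods on the premises → New Business License required.
4. is a home-based business; years in business 15 ≥ 8 → exempt from Small Fleet Authorization.
5. vehicles 24 ≥ 7; is located in Zone B → Fleet Permit required.
6. is a home-based business (not: operates from an industrially zoned site); floor area 9,700 square feet > 9,100 square feet → Industrial Use Registration not required.
7. vehicles 24 > 21 → exempt from New Business License.
8. is located in Zone B (not: is located in the designated historic district); vehicles 24 < 30 → Annual Certificate not required.

Compliance Certificate, Fleet Permit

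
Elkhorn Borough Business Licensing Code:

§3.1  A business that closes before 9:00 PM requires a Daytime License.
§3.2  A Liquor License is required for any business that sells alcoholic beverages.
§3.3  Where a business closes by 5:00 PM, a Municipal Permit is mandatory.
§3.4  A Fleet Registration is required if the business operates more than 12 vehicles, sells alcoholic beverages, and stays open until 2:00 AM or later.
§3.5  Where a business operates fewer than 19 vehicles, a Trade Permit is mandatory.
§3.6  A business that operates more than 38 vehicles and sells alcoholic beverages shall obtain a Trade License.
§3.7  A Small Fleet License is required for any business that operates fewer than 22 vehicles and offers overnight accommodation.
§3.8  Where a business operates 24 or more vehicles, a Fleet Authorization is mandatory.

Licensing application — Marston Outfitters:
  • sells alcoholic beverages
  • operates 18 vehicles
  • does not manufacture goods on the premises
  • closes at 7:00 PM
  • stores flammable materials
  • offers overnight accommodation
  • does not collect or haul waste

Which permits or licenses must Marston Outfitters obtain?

§3.1 closes 7:00 PM, at/before 9:00 PM → Daytime License required.
§3.2 sells alcoholic beverages → Liquor License required.
§3.3 closes 7:00 PM, after 5:00 PM → Municipal Permit not required.
§3.4 vehicles 18 > 12; sells alcoholic beverages; closes 7:00 PM, at/before 2:00 AM → Fleet Registration not required.
§3.5 vehicles 18 < 19 → Trade Permit required.
§3.6 vehicles 18 ≤ 38; sells alcoholic beverages → Trade License not required.
§3.7 vehicles 18 < 22; offers overnight accommodation → Small Fleet License required.
§3.8 vehicles 18 < 24 → Fleet Authorization not required.

Daytime License, Liquor License, Small Fleet License, Trade Permit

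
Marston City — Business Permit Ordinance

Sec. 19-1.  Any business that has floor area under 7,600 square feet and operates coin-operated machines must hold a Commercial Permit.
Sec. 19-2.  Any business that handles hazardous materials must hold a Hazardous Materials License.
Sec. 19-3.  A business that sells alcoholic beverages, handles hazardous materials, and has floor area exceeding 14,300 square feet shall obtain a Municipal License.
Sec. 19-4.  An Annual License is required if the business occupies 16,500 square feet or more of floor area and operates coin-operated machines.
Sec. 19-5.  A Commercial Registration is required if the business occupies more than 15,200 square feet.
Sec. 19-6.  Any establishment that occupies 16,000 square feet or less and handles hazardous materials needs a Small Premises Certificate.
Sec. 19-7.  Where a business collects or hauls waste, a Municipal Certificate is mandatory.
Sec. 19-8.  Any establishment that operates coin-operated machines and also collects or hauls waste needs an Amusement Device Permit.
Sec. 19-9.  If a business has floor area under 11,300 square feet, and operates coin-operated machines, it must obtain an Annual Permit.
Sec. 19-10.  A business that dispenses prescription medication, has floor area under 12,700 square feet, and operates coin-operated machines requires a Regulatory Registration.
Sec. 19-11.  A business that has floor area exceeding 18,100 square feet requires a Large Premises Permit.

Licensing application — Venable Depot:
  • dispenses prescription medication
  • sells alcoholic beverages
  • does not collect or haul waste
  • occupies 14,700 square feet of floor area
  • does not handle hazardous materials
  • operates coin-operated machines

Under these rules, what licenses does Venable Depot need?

None

Sec. 19-1. floor area 14,700 square feet ≥ 7,600 square feet; operates coin-operated machines → Commercial Permit not required.
Sec. 19-2. does not handle hazardous materials → Hazardous Materials License not required.
Sec. 19-3. sells alcoholic beverages; does not handle hazardous materials; floor area 14,700 square feet > 14,300 square feet → Municipal License not required.
Sec. 19-4. floor area 14,700 square feet < 16,500 square feet; operates coin-operated machines → Annual License not required.
Sec. 19-5. floor area 14,700 square feet ≤ 15,200 square feet → Commercial Registration not required.
Sec. 19-6. floor area 14,700 square feet ≤ 16,000 square feet; does not handle hazardous materials → Small Premises Certificate not required.
Sec. 19-7. does not collect or haul waste → Municipal Certificate not required.
Sec. 19-8. operates coin-operated machines; does not collect or haul waste → Amusement Device Permit not required.
Sec. 19-9. floor area 14,700 square feet ≥ 11,300 square feet; operates coin-operated machines → Annual Permit not required.
Sec. 19-10. dispenses prescription medication; floor area 14,700 square feet ≥ 12,700 square feet; operates coin-operated machines → Regulatory Registration not required.
Sec. 19-11. floor area 14,700 square feet ≤ 18,100 square feet → Large Premises Permit not required.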